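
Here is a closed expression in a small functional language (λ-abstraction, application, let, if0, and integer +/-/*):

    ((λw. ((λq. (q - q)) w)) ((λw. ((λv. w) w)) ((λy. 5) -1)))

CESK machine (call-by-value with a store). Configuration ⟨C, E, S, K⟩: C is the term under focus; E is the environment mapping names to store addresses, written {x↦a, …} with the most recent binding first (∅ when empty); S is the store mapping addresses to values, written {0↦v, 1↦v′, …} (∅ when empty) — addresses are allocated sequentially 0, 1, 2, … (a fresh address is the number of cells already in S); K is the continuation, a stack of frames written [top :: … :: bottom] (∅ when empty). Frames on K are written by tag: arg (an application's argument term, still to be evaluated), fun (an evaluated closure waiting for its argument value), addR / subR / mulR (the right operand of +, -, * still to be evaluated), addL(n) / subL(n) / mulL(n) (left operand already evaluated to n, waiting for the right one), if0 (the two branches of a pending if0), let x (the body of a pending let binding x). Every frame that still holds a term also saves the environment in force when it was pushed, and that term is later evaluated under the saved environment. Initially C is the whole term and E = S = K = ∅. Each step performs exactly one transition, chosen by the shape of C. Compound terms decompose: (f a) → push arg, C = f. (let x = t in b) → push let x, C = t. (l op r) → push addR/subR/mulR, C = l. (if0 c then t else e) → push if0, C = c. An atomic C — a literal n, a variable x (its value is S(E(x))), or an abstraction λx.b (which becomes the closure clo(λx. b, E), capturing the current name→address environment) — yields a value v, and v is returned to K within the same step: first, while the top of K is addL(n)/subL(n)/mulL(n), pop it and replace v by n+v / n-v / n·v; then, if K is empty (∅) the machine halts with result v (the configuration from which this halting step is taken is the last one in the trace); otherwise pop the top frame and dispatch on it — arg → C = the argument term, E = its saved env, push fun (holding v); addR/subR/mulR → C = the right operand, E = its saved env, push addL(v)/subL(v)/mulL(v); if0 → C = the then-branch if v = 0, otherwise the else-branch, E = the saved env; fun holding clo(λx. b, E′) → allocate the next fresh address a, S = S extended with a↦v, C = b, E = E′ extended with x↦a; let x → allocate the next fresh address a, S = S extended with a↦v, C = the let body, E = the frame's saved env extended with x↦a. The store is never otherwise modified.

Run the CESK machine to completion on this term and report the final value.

t=0: ⟨C=((λw. ((λq. (q - q)) w)) ((λw. ((λv. w) w)) ((λy. 5) -1))); E=∅; S=∅; K=∅⟩
t=1: ⟨C=(λw. ((λq. (q - q)) w)); E=∅; S=∅; K=[arg]⟩
t=2: ⟨C=((λw. ((λv. w) w)) ((λy. 5) -1)); E=∅; S=∅; K=[fun]⟩
t=3: ⟨C=(λw. ((λv. w) w)); E=∅; S=∅; K=[arg :: fun]⟩
t=4: ⟨C=((λy. 5) -1); E=∅; S=∅; K=[fun :: fun]⟩
t=5: ⟨C=(λy. 5); E=∅; S=∅; K=[arg :: fun :: fun]⟩
t=6: ⟨C=-1; E=∅; S=∅; K=[fun :: fun :: fun]⟩
t=7: ⟨C=5; E={y↦0}; S={0↦-1}; K=[fun :: fun]⟩
t=8: ⟨C=((λv. w) w); E={w↦1}; S={0↦-1, 1↦5}; K=[fun]⟩
t=9: ⟨C=(λv. w); E={w↦1}; S={0↦-1, 1↦5}; K=[arg :: fun]⟩
t=10: ⟨C=w; E={w↦1}; S={0↦-1, 1↦5}; K=[fun :: fun]⟩
t=11: ⟨C=w; E={v↦2, w↦1}; S={0↦-1, 1↦5, 2↦5}; K=[fun]⟩
t=12: ⟨C=((λq. (q - q)) w); E={w↦3}; S={0↦-1, 1↦5, 2↦5, 3↦5}; K=∅⟩
t=13: ⟨C=(λq. (q - q)); E={w↦3}; S={0↦-1, 1↦5, 2↦5, 3↦5}; K=[arg]⟩
t=14: ⟨C=w; E={w↦3}; S={0↦-1, 1↦5, 2↦5, 3↦5}; K=[fun]⟩
t=15: ⟨C=(q - q); E={q↦4, w↦3}; S={0↦-1, 1↦5, 2↦5, 3↦5, 4↦5}; K=∅⟩
t=16: ⟨C=q; E={q↦4, w↦3}; S={0↦-1, 1↦5, 2↦5, 3↦5, 4↦5}; K=[subR]⟩
t=17: ⟨C=q; E={q↦4, w↦3}; S={0↦-1, 1↦5, 2↦5, 3↦5, 4↦5}; K=[subL(5)]⟩
→ final value 0

Answer: 0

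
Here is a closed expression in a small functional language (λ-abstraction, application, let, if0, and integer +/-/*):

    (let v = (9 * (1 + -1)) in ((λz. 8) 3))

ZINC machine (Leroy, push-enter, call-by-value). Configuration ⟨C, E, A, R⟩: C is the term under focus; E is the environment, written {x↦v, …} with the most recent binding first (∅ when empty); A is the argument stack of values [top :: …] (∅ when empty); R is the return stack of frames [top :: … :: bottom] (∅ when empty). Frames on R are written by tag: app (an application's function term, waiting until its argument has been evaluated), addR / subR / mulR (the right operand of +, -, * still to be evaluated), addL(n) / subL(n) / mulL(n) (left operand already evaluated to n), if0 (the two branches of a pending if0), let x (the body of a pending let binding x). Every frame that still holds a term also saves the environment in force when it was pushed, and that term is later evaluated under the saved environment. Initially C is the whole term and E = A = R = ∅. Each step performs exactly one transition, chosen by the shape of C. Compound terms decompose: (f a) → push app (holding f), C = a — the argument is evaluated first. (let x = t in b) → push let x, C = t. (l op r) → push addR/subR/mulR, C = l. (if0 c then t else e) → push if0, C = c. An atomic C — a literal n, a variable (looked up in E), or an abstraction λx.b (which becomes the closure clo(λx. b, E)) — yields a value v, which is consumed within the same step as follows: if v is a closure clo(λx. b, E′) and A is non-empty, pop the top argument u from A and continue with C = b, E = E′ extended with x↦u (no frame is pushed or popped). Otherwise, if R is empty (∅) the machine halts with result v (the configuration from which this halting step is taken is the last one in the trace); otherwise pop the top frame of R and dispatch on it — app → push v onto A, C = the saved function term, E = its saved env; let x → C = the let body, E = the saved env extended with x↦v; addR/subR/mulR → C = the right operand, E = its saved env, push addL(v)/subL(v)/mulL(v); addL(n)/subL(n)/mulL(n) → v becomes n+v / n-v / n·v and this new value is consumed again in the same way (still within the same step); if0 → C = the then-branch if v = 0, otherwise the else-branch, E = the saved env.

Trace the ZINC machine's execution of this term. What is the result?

[0] <C=(let v = (9 * (1 + -1)) in ((λz. 8) 3)), E=∅, A=∅, R=∅>
[1] <C=(9 * (1 + -1)), E=∅, A=∅, R=[let v]>
[2] <C=9, E=∅, A=∅, R=[mulR :: let v]>
[3] <C=(1 + -1), E=∅, A=∅, R=[mulL(9) :: let v]>
[4] <C=1, E=∅, A=∅, R=[addR :: mulL(9) :: let v]>
[5] <C=-1, E=∅, A=∅, R=[addL(1) :: mulL(9) :: let v]>
[6] <C=((λz. 8) 3), E={v↦0}, A=∅, R=∅>
[7] <C=3, E={v↦0}, A=∅, R=[app]>
[8] <C=(λz. 8), E={v↦0}, A=[3], R=∅>
[9] <C=8, E={z↦3, v↦0}, A=∅, R=∅>
→ final value 8

Answer: 8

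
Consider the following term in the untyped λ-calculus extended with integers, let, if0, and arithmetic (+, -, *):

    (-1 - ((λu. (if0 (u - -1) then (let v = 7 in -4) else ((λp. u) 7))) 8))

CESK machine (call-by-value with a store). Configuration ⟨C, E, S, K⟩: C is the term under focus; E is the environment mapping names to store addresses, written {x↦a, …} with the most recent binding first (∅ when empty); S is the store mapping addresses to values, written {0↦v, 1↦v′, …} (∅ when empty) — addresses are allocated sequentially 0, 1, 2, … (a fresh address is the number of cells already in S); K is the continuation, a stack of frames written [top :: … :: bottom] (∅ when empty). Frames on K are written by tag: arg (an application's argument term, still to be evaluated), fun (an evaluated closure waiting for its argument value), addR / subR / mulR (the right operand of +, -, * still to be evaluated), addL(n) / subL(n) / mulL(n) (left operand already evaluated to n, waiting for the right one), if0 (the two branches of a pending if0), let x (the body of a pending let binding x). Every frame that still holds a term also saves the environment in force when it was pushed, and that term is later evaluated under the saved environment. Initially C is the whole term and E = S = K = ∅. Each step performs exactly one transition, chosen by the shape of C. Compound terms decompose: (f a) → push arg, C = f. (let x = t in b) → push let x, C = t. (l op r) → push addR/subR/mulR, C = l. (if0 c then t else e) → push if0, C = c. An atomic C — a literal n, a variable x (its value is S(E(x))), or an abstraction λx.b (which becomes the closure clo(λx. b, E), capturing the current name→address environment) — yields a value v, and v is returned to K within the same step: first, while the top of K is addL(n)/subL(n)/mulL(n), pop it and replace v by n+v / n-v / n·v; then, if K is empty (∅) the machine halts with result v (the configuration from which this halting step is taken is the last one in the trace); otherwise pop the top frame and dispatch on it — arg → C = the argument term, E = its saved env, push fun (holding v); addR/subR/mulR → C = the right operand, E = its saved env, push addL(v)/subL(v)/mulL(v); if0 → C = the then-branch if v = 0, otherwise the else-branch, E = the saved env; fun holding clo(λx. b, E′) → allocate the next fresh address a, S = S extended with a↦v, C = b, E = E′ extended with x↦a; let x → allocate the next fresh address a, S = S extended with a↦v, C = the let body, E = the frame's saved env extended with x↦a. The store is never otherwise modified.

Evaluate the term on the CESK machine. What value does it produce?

Answer: -9

Derivation:
[0] ⟨C=(-1 - ((λu. (if0 (u - -1) then (let v = 7 in -4) else ((λp. u) 7))) 8)); E=∅; S=∅; K=∅⟩
[1] ⟨C=-1; E=∅; S=∅; K=[subR]⟩
[2] ⟨C=((λu. (if0 (u - -1) then (let v = 7 in -4) else ((λp. u) 7))) 8); E=∅; S=∅; K=[subL(-1)]⟩
[3] ⟨C=(λu. (if0 (u - -1) then (let v = 7 in -4) else ((λp. u) 7))); E=∅; S=∅; K=[arg :: subL(-1)]⟩
[4] ⟨C=8; E=∅; S=∅; K=[fun :: subL(-1)]⟩
[5] ⟨C=(if0 (u - -1) then (let v = 7 in -4) else ((λp. u) 7)); E={u↦0}; S={0↦8}; K=[subL(-1)]⟩
[6] ⟨C=(u - -1); E={u↦0}; S={0↦8}; K=[if0 :: subL(-1)]⟩
[7] ⟨C=u; E={u↦0}; S={0↦8}; K=[subR :: if0 :: subL(-1)]⟩
[8] ⟨C=-1; E={u↦0}; S={0↦8}; K=[subL(8) :: if0 :: subL(-1)]⟩
[9] ⟨C=((λp. u) 7); E={u↦0}; S={0↦8}; K=[subL(-1)]⟩
[10] ⟨C=(λp. u); E={u↦0}; S={0↦8}; K=[arg :: subL(-1)]⟩
[11] ⟨C=7; E={u↦0}; S={0↦8}; K=[fun :: subL(-1)]⟩
[12] ⟨C=u; E={p↦1, u↦0}; S={0↦8, 1↦7}; K=[subL(-1)]⟩
→ final value -9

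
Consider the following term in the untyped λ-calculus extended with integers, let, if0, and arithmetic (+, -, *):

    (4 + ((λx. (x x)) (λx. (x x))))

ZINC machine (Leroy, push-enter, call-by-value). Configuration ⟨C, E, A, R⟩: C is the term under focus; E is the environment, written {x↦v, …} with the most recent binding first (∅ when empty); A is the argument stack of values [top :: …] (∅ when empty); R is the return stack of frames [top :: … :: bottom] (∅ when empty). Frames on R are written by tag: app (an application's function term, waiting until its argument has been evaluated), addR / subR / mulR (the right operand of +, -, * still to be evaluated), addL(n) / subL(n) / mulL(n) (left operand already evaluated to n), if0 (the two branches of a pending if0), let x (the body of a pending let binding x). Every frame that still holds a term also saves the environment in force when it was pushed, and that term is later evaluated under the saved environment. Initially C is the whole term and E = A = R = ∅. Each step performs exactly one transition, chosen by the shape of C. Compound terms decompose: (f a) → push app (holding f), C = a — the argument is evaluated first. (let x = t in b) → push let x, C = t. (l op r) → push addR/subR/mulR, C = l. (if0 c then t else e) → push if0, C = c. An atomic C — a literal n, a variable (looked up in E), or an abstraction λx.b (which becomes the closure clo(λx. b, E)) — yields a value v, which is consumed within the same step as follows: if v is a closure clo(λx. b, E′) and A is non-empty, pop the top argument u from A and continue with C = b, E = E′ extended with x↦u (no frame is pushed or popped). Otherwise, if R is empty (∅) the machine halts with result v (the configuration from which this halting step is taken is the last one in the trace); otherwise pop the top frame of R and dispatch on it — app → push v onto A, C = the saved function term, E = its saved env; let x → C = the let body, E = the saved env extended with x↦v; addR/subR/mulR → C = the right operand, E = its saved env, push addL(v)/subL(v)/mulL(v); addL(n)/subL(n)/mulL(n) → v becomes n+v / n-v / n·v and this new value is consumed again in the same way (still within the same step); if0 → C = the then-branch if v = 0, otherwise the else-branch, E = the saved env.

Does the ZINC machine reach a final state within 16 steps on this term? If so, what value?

step 0: ⟨C=(4 + ((λx. (x x)) (λx. (x x)))); E=∅; A=∅; R=∅⟩
step 1: ⟨C=4; E=∅; A=∅; R=[addR]⟩
step 2: ⟨C=((λx. (x x)) (λx. (x x))); E=∅; A=∅; R=[addL(4)]⟩
step 3: ⟨C=(λx. (x x)); E=∅; A=∅; R=[app :: addL(4)]⟩
step 4: ⟨C=(λx. (x x)); E=∅; A=[clo(λx. (x x), ∅)]; R=[addL(4)]⟩
step 5: ⟨C=(x x); E={x↦clo(λx. (x x), ∅)}; A=∅; R=[addL(4)]⟩
step 6: ⟨C=x; E={x↦clo(λx. (x x), ∅)}; A=∅; R=[app :: addL(4)]⟩
step 7: ⟨C=x; E={x↦clo(λx. (x x), ∅)}; A=[clo(λx. (x x), ∅)]; R=[addL(4)]⟩
… configuration repeats with period 3 (steps 5–7 recur indefinitely) …

Answer: DIVERGES (no final state within 16 steps)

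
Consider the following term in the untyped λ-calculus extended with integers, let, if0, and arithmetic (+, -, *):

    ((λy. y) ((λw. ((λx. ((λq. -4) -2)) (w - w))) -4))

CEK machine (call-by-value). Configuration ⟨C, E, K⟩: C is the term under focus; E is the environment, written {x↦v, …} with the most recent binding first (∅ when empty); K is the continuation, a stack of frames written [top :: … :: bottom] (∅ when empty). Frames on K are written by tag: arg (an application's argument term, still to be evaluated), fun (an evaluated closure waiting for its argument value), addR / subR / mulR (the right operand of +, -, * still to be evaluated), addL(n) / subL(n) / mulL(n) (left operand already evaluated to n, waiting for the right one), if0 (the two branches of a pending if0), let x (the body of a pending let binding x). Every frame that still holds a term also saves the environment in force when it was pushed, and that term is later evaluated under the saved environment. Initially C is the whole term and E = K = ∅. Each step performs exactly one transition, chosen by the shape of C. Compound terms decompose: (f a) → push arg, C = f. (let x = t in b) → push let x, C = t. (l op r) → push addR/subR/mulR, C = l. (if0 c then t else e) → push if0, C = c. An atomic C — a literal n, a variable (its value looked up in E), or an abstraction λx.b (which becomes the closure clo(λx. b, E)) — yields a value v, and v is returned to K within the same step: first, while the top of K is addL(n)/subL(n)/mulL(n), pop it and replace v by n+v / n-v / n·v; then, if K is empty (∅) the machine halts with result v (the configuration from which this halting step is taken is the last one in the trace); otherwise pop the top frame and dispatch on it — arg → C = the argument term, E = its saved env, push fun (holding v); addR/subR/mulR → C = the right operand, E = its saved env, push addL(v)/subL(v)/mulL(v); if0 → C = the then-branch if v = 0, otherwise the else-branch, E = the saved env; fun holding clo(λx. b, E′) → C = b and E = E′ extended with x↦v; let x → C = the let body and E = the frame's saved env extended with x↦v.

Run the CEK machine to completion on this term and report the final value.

Answer: -4

Machine steps:
step 0: [C=((λy. y) ((λw. ((λx. ((λq. -4) -2)) (w - w))) -4)) | E=∅ | K=∅]
step 1: [C=(λy. y) | E=∅ | K=[arg]]
step 2: [C=((λw. ((λx. ((λq. -4) -2)) (w - w))) -4) | E=∅ | K=[fun]]
step 3: [C=(λw. ((λx. ((λq. -4) -2)) (w - w))) | E=∅ | K=[arg :: fun]]
step 4: [C=-4 | E=∅ | K=[fun :: fun]]
step 5: [C=((λx. ((λq. -4) -2)) (w - w)) | E={w↦-4} | K=[fun]]
step 6: [C=(λx. ((λq. -4) -2)) | E={w↦-4} | K=[arg :: fun]]
step 7: [C=(w - w) | E={w↦-4} | K=[fun :: fun]]
step 8: [C=w | E={w↦-4} | K=[subR :: fun :: fun]]
step 9: [C=w | E={w↦-4} | K=[subL(-4) :: fun :: fun]]
step 10: [C=((λq. -4) -2) | E={x↦0, w↦-4} | K=[fun]]
step 11: [C=(λq. -4) | E={x↦0, w↦-4} | K=[arg :: fun]]
step 12: [C=-2 | E={x↦0, w↦-4} | K=[fun :: fun]]
step 13: [C=-4 | E={q↦-2, x↦0, w↦-4} | K=[fun]]
step 14: [C=y | E={y↦-4} | K=∅]
→ final value -4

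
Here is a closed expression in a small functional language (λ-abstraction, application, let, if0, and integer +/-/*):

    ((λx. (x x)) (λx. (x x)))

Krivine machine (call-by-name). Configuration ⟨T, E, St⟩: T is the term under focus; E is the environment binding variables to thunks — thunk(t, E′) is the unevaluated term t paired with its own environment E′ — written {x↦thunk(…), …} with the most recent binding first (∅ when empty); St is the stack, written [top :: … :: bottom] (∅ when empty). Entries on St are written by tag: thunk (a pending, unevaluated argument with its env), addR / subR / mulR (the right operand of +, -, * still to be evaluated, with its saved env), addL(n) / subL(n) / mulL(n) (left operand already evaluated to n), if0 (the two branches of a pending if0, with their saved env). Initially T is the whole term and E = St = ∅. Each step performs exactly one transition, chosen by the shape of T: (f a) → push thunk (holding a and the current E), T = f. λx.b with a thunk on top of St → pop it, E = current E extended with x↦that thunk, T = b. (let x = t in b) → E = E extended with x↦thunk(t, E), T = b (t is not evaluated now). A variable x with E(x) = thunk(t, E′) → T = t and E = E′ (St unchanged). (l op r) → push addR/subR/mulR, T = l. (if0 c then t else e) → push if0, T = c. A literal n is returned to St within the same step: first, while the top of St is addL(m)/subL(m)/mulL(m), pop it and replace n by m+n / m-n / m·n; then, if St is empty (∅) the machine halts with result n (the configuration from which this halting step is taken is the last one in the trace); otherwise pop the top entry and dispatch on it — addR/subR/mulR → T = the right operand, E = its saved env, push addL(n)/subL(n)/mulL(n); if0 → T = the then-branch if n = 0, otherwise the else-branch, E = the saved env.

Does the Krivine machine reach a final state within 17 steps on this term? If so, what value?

t=0: <T=((λx. (x x)) (λx. (x x))), E=∅, St=∅>
t=1: <T=(λx. (x x)), E=∅, St=[thunk]>
t=2: <T=(x x), E={x↦thunk((λx. (x x)), ∅)}, St=∅>
t=3: <T=x, E={x↦thunk((λx. (x x)), ∅)}, St=[thunk]>
t=4: <T=(λx. (x x)), E=∅, St=[thunk]>
t=5: <T=(x x), E={x↦thunk(x, {x↦thunk((λx. (x x)), ∅)})}, St=∅>
t=6: <T=x, E={x↦thunk(x, {x↦thunk((λx. (x x)), ∅)})}, St=[thunk]>
t=7: <T=x, E={x↦thunk((λx. (x x)), ∅)}, St=[thunk]>
t=8: <T=(λx. (x x)), E=∅, St=[thunk]>
t=9: <T=(x x), E={x↦thunk(x, {x↦thunk(x, {x↦thunk((λx. (x x)), ∅)})})}, St=∅>
t=10: <T=x, E={x↦thunk(x, {x↦thunk(x, {x↦thunk((λx. (x x)), ∅)})})}, St=[thunk]>
t=11: <T=x, E={x↦thunk(x, {x↦thunk((λx. (x x)), ∅)})}, St=[thunk]>
t=12: <T=x, E={x↦thunk((λx. (x x)), ∅)}, St=[thunk]>
t=13: <T=(λx. (x x)), E=∅, St=[thunk]>
t=14: <T=(x x), E={x↦thunk(x, {x↦thunk(x, {x↦thunk(x, {x↦thunk((λx. (x x)), ∅)})})})}, St=∅>
t=15: <T=x, E={x↦thunk(x, {x↦thunk(x, {x↦thunk(x, {x↦thunk((λx. (x x)), ∅)})})})}, St=[thunk]>
t=16: <T=x, E={x↦thunk(x, {x↦thunk(x, {x↦thunk((λx. (x x)), ∅)})})}, St=[thunk]>
t=17: <T=x, E={x↦thunk(x, {x↦thunk((λx. (x x)), ∅)})}, St=[thunk]>
→ 17 transitions taken and the configuration is still not final: no result within 17 steps

Answer: DIVERGES (no final state within 17 steps)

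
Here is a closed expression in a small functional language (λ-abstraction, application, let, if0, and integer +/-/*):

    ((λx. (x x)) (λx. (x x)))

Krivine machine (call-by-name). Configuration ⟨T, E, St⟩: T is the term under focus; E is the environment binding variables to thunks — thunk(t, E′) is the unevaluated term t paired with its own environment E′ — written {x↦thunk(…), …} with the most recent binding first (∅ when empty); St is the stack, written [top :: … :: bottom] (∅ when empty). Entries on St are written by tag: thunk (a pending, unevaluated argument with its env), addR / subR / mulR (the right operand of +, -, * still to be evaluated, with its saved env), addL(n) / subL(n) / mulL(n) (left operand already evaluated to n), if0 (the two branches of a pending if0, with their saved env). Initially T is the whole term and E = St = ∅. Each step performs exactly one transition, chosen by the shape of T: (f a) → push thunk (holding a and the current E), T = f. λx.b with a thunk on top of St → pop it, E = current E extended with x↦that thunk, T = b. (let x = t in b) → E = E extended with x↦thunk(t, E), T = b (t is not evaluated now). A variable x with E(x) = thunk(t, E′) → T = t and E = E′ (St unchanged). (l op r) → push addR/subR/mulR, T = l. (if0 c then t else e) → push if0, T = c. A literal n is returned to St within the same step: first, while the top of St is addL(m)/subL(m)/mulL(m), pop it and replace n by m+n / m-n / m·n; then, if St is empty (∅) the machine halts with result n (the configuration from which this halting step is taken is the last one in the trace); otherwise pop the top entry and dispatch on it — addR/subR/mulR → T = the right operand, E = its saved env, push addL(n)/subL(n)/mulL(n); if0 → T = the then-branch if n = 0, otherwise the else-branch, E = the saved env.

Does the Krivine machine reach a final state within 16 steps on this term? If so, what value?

Answer: DIVERGES (no final state within 16 steps)

Execution trace:
0. [T=((λx. (x x)) (λx. (x x))) | E=∅ | St=∅]
1. [T=(λx. (x x)) | E=∅ | St=[thunk]]
2. [T=(x x) | E={x↦thunk((λx. (x x)), ∅)} | St=∅]
3. [T=x | E={x↦thunk((λx. (x x)), ∅)} | St=[thunk]]
4. [T=(λx. (x x)) | E=∅ | St=[thunk]]
5. [T=(x x) | E={x↦thunk(x, {x↦thunk((λx. (x x)), ∅)})} | St=∅]
6. [T=x | E={x↦thunk(x, {x↦thunk((λx. (x x)), ∅)})} | St=[thunk]]
7. [T=x | E={x↦thunk((λx. (x x)), ∅)} | St=[thunk]]
8. [T=(λx. (x x)) | E=∅ | St=[thunk]]
9. [T=(x x) | E={x↦thunk(x, {x↦thunk(x, {x↦thunk((λx. (x x)), ∅)})})} | St=∅]
10. [T=x | E={x↦thunk(x, {x↦thunk(x, {x↦thunk((λx. (x x)), ∅)})})} | St=[thunk]]
11. [T=x | E={x↦thunk(x, {x↦thunk((λx. (x x)), ∅)})} | St=[thunk]]
12. [T=x | E={x↦thunk((λx. (x x)), ∅)} | St=[thunk]]
13. [T=(λx. (x x)) | E=∅ | St=[thunk]]
14. [T=(x x) | E={x↦thunk(x, {x↦thunk(x, {x↦thunk(x, {x↦thunk((λx. (x x)), ∅)})})})} | St=∅]
15. [T=x | E={x↦thunk(x, {x↦thunk(x, {x↦thunk(x, {x↦thunk((λx. (x x)), ∅)})})})} | St=[thunk]]
16. [T=x | E={x↦thunk(x, {x↦thunk(x, {x↦thunk((λx. (x x)), ∅)})})} | St=[thunk]]
→ 16 transitions taken and the configuration is still not final: no result within 16 steps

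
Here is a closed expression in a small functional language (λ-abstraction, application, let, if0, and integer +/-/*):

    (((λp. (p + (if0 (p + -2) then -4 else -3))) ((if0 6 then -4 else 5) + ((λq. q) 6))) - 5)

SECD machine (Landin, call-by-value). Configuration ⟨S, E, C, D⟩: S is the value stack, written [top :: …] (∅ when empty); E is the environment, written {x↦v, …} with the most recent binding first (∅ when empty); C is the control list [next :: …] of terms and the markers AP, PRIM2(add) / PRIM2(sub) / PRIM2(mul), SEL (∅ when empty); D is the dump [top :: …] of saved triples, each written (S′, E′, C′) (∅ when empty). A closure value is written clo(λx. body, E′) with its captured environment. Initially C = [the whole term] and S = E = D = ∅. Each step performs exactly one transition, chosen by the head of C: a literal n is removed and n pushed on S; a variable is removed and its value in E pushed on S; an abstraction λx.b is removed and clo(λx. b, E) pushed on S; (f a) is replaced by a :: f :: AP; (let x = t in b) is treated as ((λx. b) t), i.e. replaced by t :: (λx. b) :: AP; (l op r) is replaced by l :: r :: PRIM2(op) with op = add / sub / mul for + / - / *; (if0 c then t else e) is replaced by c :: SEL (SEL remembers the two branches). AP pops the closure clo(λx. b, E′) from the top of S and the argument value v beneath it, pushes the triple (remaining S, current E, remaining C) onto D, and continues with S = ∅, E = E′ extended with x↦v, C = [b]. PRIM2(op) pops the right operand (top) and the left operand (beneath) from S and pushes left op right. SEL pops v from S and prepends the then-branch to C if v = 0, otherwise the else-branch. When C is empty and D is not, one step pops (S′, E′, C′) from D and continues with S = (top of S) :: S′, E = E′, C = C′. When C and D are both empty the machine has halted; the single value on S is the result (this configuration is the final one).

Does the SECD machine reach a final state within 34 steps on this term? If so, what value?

Answer: 3

Machine steps:
0. [S=∅ | E=∅ | C=[(((λp. (p + (if0 (p + -2) then -4 else -3))) ((if0 6 then -4 else 5) + ((λq. q) 6))) - 5)] | D=∅]
1. [S=∅ | E=∅ | C=[((λp. (p + (if0 (p + -2) then -4 else -3))) ((if0 6 then -4 else 5) + ((λq. q) 6))) :: 5 :: PRIM2(sub)] | D=∅]
2. [S=∅ | E=∅ | C=[((if0 6 then -4 else 5) + ((λq. q) 6)) :: (λp. (p + (if0 (p + -2) then -4 else -3))) :: AP :: 5 :: PRIM2(sub)] | D=∅]
3. [S=∅ | E=∅ | C=[(if0 6 then -4 else 5) :: ((λq. q) 6) :: PRIM2(add) :: (λp. (p + (if0 (p + -2) then -4 else -3))) :: AP :: 5 :: PRIM2(sub)] | D=∅]
4. [S=∅ | E=∅ | C=[6 :: SEL :: ((λq. q) 6) :: PRIM2(add) :: (λp. (p + (if0 (p + -2) then -4 else -3))) :: AP :: 5 :: PRIM2(sub)] | D=∅]
5. [S=[6] | E=∅ | C=[SEL :: ((λq. q) 6) :: PRIM2(add) :: (λp. (p + (if0 (p + -2) then -4 else -3))) :: AP :: 5 :: PRIM2(sub)] | D=∅]
6. [S=∅ | E=∅ | C=[5 :: ((λq. q) 6) :: PRIM2(add) :: (λp. (p + (if0 (p + -2) then -4 else -3))) :: AP :: 5 :: PRIM2(sub)] | D=∅]
7. [S=[5] | E=∅ | C=[((λq. q) 6) :: PRIM2(add) :: (λp. (p + (if0 (p + -2) then -4 else -3))) :: AP :: 5 :: PRIM2(sub)] | D=∅]
8. [S=[5] | E=∅ | C=[6 :: (λq. q) :: AP :: PRIM2(add) :: (λp. (p + (if0 (p + -2) then -4 else -3))) :: AP :: 5 :: PRIM2(sub)] | D=∅]
9. [S=[6 :: 5] | E=∅ | C=[(λq. q) :: AP :: PRIM2(add) :: (λp. (p + (if0 (p + -2) then -4 else -3))) :: AP :: 5 :: PRIM2(sub)] | D=∅]
10. [S=[clo(λq. q, ∅) :: 6 :: 5] | E=∅ | C=[AP :: PRIM2(add) :: (λp. (p + (if0 (p + -2) then -4 else -3))) :: AP :: 5 :: PRIM2(sub)] | D=∅]
11. [S=∅ | E={q↦6} | C=[q] | D=[([5], ∅, [PRIM2(add) :: (λp. (p + (if0 (p + -2) then -4 else -3))) :: AP :: 5 :: PRIM2(sub)])]]
12. [S=[6] | E={q↦6} | C=∅ | D=[([5], ∅, [PRIM2(add) :: (λp. (p + (if0 (p + -2) then -4 else -3))) :: AP :: 5 :: PRIM2(sub)])]]
13. [S=[6 :: 5] | E=∅ | C=[PRIM2(add) :: (λp. (p + (if0 (p + -2) then -4 else -3))) :: AP :: 5 :: PRIM2(sub)] | D=∅]
14. [S=[11] | E=∅ | C=[(λp. (p + (if0 (p + -2) then -4 else -3))) :: AP :: 5 :: PRIM2(sub)] | D=∅]
15. [S=[clo(λp. (p + (if0 (p + -2) then -4 else -3)), ∅) :: 11] | E=∅ | C=[AP :: 5 :: PRIM2(sub)] | D=∅]
16. [S=∅ | E={p↦11} | C=[(p + (if0 (p + -2) then -4 else -3))] | D=[(∅, ∅, [5 :: PRIM2(sub)])]]
17. [S=∅ | E={p↦11} | C=[p :: (if0 (p + -2) then -4 else -3) :: PRIM2(add)] | D=[(∅, ∅, [5 :: PRIM2(sub)])]]
18. [S=[11] | E={p↦11} | C=[(if0 (p + -2) then -4 else -3) :: PRIM2(add)] | D=[(∅, ∅, [5 :: PRIM2(sub)])]]
19. [S=[11] | E={p↦11} | C=[(p + -2) :: SEL :: PRIM2(add)] | D=[(∅, ∅, [5 :: PRIM2(sub)])]]
20. [S=[11] | E={p↦11} | C=[p :: -2 :: PRIM2(add) :: SEL :: PRIM2(add)] | D=[(∅, ∅, [5 :: PRIM2(sub)])]]
21. [S=[11 :: 11] | E={p↦11} | C=[-2 :: PRIM2(add) :: SEL :: PRIM2(add)] | D=[(∅, ∅, [5 :: PRIM2(sub)])]]
22. [S=[-2 :: 11 :: 11] | E={p↦11} | C=[PRIM2(add) :: SEL :: PRIM2(add)] | D=[(∅, ∅, [5 :: PRIM2(sub)])]]
23. [S=[9 :: 11] | E={p↦11} | C=[SEL :: PRIM2(add)] | D=[(∅, ∅, [5 :: PRIM2(sub)])]]
24. [S=[11] | E={p↦11} | C=[-3 :: PRIM2(add)] | D=[(∅, ∅, [5 :: PRIM2(sub)])]]
25. [S=[-3 :: 11] | E={p↦11} | C=[PRIM2(add)] | D=[(∅, ∅, [5 :: PRIM2(sub)])]]
26. [S=[8] | E={p↦11} | C=∅ | D=[(∅, ∅, [5 :: PRIM2(sub)])]]
27. [S=[8] | E=∅ | C=[5 :: PRIM2(sub)] | D=∅]
28. [S=[5 :: 8] | E=∅ | C=[PRIM2(sub)] | D=∅]
29. [S=[3] | E=∅ | C=∅ | D=∅]
→ final value 3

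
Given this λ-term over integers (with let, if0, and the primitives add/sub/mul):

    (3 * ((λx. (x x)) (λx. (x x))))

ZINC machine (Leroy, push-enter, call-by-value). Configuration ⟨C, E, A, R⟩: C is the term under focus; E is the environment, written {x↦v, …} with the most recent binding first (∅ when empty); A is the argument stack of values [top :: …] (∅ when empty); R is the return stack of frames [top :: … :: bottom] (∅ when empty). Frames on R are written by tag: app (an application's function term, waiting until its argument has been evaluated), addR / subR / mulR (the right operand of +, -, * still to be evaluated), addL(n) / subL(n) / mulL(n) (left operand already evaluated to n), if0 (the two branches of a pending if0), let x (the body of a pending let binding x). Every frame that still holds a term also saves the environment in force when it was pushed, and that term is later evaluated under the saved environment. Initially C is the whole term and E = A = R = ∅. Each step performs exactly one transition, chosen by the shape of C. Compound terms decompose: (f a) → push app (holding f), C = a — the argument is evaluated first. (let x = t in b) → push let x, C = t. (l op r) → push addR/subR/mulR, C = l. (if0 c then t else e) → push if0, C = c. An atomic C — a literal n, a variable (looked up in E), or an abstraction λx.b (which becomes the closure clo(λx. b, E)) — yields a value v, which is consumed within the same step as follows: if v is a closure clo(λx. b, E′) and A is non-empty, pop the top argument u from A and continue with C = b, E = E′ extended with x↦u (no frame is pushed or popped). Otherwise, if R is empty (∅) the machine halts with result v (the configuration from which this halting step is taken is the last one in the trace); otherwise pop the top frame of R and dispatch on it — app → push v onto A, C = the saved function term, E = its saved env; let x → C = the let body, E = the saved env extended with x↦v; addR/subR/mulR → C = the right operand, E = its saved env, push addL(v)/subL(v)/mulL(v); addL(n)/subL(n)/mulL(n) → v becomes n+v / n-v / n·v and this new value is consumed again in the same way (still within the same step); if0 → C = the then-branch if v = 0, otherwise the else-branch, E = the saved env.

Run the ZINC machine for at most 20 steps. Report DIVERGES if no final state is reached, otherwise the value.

step 0: ⟨C=(3 * ((λx. (x x)) (λx. (x x)))); E=∅; A=∅; R=∅⟩
step 1: ⟨C=3; E=∅; A=∅; R=[mulR]⟩
step 2: ⟨C=((λx. (x x)) (λx. (x x))); E=∅; A=∅; R=[mulL(3)]⟩
step 3: ⟨C=(λx. (x x)); E=∅; A=∅; R=[app :: mulL(3)]⟩
step 4: ⟨C=(λx. (x x)); E=∅; A=[clo(λx. (x x), ∅)]; R=[mulL(3)]⟩
step 5: ⟨C=(x x); E={x↦clo(λx. (x x), ∅)}; A=∅; R=[mulL(3)]⟩
step 6: ⟨C=x; E={x↦clo(λx. (x x), ∅)}; A=∅; R=[app :: mulL(3)]⟩
step 7: ⟨C=x; E={x↦clo(λx. (x x), ∅)}; A=[clo(λx. (x x), ∅)]; R=[mulL(3)]⟩
… configuration repeats with period 3 (steps 5–7 recur indefinitely) …

Answer: DIVERGES (no final state within 20 steps)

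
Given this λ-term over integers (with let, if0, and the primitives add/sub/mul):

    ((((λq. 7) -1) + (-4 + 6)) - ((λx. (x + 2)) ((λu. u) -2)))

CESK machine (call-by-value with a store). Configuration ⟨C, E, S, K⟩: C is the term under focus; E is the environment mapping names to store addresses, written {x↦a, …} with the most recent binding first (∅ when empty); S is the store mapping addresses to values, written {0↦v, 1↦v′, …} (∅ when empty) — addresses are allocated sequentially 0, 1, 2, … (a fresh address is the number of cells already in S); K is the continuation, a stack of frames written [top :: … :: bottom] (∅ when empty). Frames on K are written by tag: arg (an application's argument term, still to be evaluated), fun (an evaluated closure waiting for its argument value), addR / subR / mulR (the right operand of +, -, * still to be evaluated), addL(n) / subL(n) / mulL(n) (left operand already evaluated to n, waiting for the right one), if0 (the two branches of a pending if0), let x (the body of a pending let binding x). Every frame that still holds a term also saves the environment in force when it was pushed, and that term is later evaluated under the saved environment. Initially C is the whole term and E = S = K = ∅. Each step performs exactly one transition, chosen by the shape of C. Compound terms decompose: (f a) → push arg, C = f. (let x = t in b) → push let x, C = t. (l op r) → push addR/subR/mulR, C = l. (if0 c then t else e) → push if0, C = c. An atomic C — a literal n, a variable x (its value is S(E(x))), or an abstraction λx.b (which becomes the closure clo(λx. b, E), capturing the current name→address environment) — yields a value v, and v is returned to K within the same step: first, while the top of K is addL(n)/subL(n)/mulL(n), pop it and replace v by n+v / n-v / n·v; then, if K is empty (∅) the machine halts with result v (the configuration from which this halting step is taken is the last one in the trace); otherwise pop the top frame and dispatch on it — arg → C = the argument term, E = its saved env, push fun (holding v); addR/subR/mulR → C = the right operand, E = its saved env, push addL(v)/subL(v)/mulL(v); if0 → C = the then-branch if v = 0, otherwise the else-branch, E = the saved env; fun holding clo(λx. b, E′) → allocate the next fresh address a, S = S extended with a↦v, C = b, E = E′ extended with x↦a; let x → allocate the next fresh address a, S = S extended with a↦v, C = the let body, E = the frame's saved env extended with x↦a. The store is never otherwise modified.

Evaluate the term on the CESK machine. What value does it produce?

0. [C=((((λq. 7) -1) + (-4 + 6)) - ((λx. (x + 2)) ((λu. u) -2))) | E=∅ | S=∅ | K=∅]
1. [C=(((λq. 7) -1) + (-4 + 6)) | E=∅ | S=∅ | K=[subR]]
2. [C=((λq. 7) -1) | E=∅ | S=∅ | K=[addR :: subR]]
3. [C=(λq. 7) | E=∅ | S=∅ | K=[arg :: addR :: subR]]
4. [C=-1 | E=∅ | S=∅ | K=[fun :: addR :: subR]]
5. [C=7 | E={q↦0} | S={0↦-1} | K=[addR :: subR]]
6. [C=(-4 + 6) | E=∅ | S={0↦-1} | K=[addL(7) :: subR]]
7. [C=-4 | E=∅ | S={0↦-1} | K=[addR :: addL(7) :: subR]]
8. [C=6 | E=∅ | S={0↦-1} | K=[addL(-4) :: addL(7) :: subR]]
9. [C=((λx. (x + 2)) ((λu. u) -2)) | E=∅ | S={0↦-1} | K=[subL(9)]]
10. [C=(λx. (x + 2)) | E=∅ | S={0↦-1} | K=[arg :: subL(9)]]
11. [C=((λu. u) -2) | E=∅ | S={0↦-1} | K=[fun :: subL(9)]]
12. [C=(λu. u) | E=∅ | S={0↦-1} | K=[arg :: fun :: subL(9)]]
13. [C=-2 | E=∅ | S={0↦-1} | K=[fun :: fun :: subL(9)]]
14. [C=u | E={u↦1} | S={0↦-1, 1↦-2} | K=[fun :: subL(9)]]
15. [C=(x + 2) | E={x↦2} | S={0↦-1, 1↦-2, 2↦-2} | K=[subL(9)]]
16. [C=x | E={x↦2} | S={0↦-1, 1↦-2, 2↦-2} | K=[addR :: subL(9)]]
17. [C=2 | E={x↦2} | S={0↦-1, 1↦-2, 2↦-2} | K=[addL(-2) :: subL(9)]]
→ final value 9

Answer: 9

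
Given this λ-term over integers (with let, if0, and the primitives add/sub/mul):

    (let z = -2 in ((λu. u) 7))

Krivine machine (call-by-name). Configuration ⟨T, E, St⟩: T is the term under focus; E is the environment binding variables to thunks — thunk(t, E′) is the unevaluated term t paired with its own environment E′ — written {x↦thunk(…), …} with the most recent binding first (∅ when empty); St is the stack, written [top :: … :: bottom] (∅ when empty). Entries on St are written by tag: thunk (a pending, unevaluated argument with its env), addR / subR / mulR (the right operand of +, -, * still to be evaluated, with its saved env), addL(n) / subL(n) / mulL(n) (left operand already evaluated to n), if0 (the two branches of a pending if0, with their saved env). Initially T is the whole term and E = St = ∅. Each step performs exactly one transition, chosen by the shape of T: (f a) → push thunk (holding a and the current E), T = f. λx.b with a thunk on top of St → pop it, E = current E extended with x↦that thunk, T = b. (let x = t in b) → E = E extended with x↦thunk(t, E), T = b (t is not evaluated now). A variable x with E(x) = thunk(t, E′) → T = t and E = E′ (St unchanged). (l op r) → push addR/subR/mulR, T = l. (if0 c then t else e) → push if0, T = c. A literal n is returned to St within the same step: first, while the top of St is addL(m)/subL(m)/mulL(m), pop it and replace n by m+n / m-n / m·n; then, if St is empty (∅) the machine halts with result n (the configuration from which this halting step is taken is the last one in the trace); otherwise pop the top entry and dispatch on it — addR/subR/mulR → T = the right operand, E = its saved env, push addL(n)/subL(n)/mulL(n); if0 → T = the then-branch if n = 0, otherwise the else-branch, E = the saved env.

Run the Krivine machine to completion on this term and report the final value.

Answer: 7

Machine steps:
t=0: <T=(let z = -2 in ((λu. u) 7)), E=∅, St=∅>
t=1: <T=((λu. u) 7), E={z↦thunk(-2, ∅)}, St=∅>
t=2: <T=(λu. u), E={z↦thunk(-2, ∅)}, St=[thunk]>
t=3: <T=u, E={u↦thunk(7, {z↦thunk(-2, ∅)}), z↦thunk(-2, ∅)}, St=∅>
t=4: <T=7, E={z↦thunk(-2, ∅)}, St=∅>
→ final value 7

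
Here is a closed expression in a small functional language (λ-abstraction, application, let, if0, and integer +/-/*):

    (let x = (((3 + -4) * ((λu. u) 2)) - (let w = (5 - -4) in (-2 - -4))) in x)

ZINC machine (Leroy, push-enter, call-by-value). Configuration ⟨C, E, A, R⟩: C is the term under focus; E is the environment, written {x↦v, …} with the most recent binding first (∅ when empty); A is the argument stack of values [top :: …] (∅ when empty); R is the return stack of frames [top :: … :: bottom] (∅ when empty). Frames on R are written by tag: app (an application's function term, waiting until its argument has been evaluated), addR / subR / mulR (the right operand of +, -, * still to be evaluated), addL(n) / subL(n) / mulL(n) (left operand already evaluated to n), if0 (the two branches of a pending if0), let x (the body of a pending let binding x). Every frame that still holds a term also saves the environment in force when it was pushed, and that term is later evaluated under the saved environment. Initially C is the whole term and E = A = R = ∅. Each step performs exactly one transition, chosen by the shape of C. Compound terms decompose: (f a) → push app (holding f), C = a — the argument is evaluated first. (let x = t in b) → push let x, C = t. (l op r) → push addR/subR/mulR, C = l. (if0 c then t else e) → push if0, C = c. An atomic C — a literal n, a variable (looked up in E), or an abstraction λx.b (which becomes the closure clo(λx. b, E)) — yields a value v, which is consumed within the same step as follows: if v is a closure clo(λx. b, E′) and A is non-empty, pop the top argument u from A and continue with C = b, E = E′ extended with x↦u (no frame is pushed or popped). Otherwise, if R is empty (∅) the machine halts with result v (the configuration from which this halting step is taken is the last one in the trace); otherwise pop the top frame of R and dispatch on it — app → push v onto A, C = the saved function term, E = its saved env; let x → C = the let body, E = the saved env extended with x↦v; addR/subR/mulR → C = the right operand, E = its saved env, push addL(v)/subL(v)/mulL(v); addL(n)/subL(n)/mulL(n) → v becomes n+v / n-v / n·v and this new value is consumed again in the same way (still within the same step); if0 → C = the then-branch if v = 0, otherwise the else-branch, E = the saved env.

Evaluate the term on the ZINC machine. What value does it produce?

0. [C=(let x = (((3 + -4) * ((λu. u) 2)) - (let w = (5 - -4) in (-2 - -4))) in x) | E=∅ | A=∅ | R=∅]
1. [C=(((3 + -4) * ((λu. u) 2)) - (let w = (5 - -4) in (-2 - -4))) | E=∅ | A=∅ | R=[let x]]
2. [C=((3 + -4) * ((λu. u) 2)) | E=∅ | A=∅ | R=[subR :: let x]]
3. [C=(3 + -4) | E=∅ | A=∅ | R=[mulR :: subR :: let x]]
4. [C=3 | E=∅ | A=∅ | R=[addR :: mulR :: subR :: let x]]
5. [C=-4 | E=∅ | A=∅ | R=[addL(3) :: mulR :: subR :: let x]]
6. [C=((λu. u) 2) | E=∅ | A=∅ | R=[mulL(-1) :: subR :: let x]]
7. [C=2 | E=∅ | A=∅ | R=[app :: mulL(-1) :: subR :: let x]]
8. [C=(λu. u) | E=∅ | A=[2] | R=[mulL(-1) :: subR :: let x]]
9. [C=u | E={u↦2} | A=∅ | R=[mulL(-1) :: subR :: let x]]
10. [C=(let w = (5 - -4) in (-2 - -4)) | E=∅ | A=∅ | R=[subL(-2) :: let x]]
11. [C=(5 - -4) | E=∅ | A=∅ | R=[let w :: subL(-2) :: let x]]
12. [C=5 | E=∅ | A=∅ | R=[subR :: let w :: subL(-2) :: let x]]
13. [C=-4 | E=∅ | A=∅ | R=[subL(5) :: let w :: subL(-2) :: let x]]
14. [C=(-2 - -4) | E={w↦9} | A=∅ | R=[subL(-2) :: let x]]
15. [C=-2 | E={w↦9} | A=∅ | R=[subR :: subL(-2) :: let x]]
16. [C=-4 | E={w↦9} | A=∅ | R=[subL(-2) :: subL(-2) :: let x]]
17. [C=x | E={x↦-4} | A=∅ | R=∅]
→ final value -4

Answer: -4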